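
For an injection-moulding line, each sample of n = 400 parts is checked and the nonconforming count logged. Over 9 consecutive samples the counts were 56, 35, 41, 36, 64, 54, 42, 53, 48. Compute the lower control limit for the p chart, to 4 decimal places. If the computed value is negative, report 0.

0.0706

p̄ = Σdᵢ / (k·n) = 429 / (9 × 400) = 0.11917
LCL = p̄ − 3·√(p̄(1−p̄)/n) = 0.11917 − 3 × 0.01620 = 0.07057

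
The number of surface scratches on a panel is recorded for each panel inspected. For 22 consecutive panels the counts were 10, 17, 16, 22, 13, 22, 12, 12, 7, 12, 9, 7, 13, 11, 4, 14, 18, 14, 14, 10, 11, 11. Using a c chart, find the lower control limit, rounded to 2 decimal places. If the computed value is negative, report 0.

c̄ = (10 + 17 + 16 + 22 + 13 + 22 + 12 + 12 + 7 + 12 + 9 + 7 + 13 + 11 + 4 + 14 + 18 + 14 + 14 + 10 + 11 + 11) / 22 = 279 / 22 = 12.6818
LCL = c̄ − 3√c̄ = 12.6818 − 3 × 3.5612 = 1.9984

2.00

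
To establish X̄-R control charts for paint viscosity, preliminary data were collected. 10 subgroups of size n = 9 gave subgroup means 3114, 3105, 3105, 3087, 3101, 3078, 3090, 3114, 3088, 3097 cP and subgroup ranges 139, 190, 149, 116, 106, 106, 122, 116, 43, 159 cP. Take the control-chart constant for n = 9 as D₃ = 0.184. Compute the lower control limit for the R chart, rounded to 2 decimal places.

22.93

R̄ = (139 + 190 + 149 + 116 + 106 + 106 + 122 + 116 + 43 + 159) / 10 = 1246.0000 / 10 = 124.6000
LCL_R = D₃·R̄ = 0.184 × 124.6000 = 22.9264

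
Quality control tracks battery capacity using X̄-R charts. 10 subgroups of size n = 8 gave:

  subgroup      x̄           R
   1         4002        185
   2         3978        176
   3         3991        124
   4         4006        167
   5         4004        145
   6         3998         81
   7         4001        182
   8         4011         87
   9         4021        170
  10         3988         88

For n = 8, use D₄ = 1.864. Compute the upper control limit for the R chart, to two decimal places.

R̄ = (185 + 176 + 124 + 167 + 145 + 81 + 182 + 87 + 170 + 88) / 10 = 1405.0000 / 10 = 140.5000
UCL_R = D₄·R̄ = 1.864 × 140.5000 = 261.8920

261.89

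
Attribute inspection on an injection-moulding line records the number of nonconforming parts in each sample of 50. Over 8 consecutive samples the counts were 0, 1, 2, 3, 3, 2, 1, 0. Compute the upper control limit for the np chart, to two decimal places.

p̄ = Σdᵢ / (k·n) = 12 / (8 × 50) = 0.03000
UCL = np̄ + 3·√(np̄(1−p̄)) = 1.5000 + 3 × √(1.5000×0.97000) = 1.5000 + 3 × 1.2062 = 5.1187

5.12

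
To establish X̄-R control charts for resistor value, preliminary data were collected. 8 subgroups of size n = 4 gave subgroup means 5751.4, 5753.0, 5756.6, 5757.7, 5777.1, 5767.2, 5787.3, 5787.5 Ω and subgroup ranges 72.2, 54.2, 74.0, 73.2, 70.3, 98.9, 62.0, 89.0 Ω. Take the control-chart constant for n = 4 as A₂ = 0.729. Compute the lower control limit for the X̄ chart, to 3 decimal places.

5713.115

X̄̄ = (5751.4 + 5753.0 + 5756.6 + 5757.7 + 5777.1 + 5767.2 + 5787.3 + 5787.5) / 8 = 46137.8000 / 8 = 5767.2250
R̄ = (72.2 + 54.2 + 74.0 + 73.2 + 70.3 + 98.9 + 62.0 + 89.0) / 8 = 593.8000 / 8 = 74.2250
LCL = X̄̄ − A₂·R̄ = 5767.2250 − 0.729 × 74.2250 = 5713.1150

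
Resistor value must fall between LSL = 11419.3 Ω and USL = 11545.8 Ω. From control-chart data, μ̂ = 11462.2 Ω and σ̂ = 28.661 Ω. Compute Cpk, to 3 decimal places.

Cpu = (USL − μ̂) / (3σ̂) = (11545.8 − 11462.2) / (3 × 28.661) = 0.9723; Cpl = (μ̂ − LSL) / (3σ̂) = (11462.2 − 11419.3) / (3 × 28.661) = 0.4989; Cpk = min(Cpu, Cpl) = 0.4989

0.499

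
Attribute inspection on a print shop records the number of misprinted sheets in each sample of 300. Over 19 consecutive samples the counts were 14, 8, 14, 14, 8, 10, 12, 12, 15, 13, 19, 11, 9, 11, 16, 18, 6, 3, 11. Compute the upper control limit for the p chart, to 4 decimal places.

p̄ = Σdᵢ / (k·n) = 224 / (19 × 300) = 0.03930
UCL = p̄ + 3·√(p̄(1−p̄)/n) = 0.03930 + 3 × √(0.03930×0.96070/300) = 0.03930 + 3 × 0.01122 = 0.07295

0.0730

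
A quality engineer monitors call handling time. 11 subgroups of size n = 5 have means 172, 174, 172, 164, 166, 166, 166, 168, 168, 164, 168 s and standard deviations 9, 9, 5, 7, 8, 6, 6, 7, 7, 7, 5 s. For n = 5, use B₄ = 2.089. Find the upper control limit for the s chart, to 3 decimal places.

s̄ = (9 + 9 + 5 + 7 + 8 + 6 + 6 + 7 + 7 + 7 + 5) / 11 = 6.9091
UCL_s = B₄·s̄ = 2.089 × 6.9091 = 14.4331

14.433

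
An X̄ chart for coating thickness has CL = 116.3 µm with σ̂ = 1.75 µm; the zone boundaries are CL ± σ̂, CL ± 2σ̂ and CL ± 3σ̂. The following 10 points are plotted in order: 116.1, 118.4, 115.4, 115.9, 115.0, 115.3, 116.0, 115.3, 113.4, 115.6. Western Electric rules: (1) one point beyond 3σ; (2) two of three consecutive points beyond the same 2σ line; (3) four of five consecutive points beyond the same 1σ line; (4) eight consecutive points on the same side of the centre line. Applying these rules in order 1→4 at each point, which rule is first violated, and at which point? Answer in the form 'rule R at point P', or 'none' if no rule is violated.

rule 4 at point 10

Zone of each point (C = within 1σ̂, B = 1σ̂–2σ̂, A = 2σ̂–3σ̂, * = beyond 3σ̂; sign = side of CL): 1:-C, 2:+B, 3:-C, 4:-C, 5:-C, 6:-C, 7:-C, 8:-C, 9:-B, 10:-C
Rule 4 (eight consecutive points on the same side of the centre line) is satisfied at point 10.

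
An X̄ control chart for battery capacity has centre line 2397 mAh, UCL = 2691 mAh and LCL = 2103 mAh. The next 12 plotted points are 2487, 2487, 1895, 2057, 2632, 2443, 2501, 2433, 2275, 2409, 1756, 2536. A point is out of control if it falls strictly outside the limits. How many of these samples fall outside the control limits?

3

Compare each point to [2103, 2691]: sample 3 = 1895 < LCL; sample 4 = 2057 < LCL; sample 11 = 1756 < LCL.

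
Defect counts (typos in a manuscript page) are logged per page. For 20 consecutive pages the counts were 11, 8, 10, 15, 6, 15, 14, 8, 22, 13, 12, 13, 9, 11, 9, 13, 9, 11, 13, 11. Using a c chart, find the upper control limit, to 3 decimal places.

21.890

c̄ = (11 + 8 + 10 + 15 + 6 + 15 + 14 + 8 + 22 + 13 + 12 + 13 + 9 + 11 + 9 + 13 + 9 + 11 + 13 + 11) / 20 = 233 / 20 = 11.6500
UCL = c̄ + 3√c̄ = 11.6500 + 3 × √11.6500 = 11.6500 + 3 × 3.4132 = 21.8896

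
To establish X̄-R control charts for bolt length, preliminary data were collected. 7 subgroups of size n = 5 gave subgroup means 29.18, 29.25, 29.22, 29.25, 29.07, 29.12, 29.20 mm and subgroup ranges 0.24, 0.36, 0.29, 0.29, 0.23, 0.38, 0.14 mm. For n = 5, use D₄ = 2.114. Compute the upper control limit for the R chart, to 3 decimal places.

R̄ = (0.24 + 0.36 + 0.29 + 0.29 + 0.23 + 0.38 + 0.14) / 7 = 1.9300 / 7 = 0.2757
UCL_R = D₄·R̄ = 2.114 × 0.2757 = 0.5829

0.583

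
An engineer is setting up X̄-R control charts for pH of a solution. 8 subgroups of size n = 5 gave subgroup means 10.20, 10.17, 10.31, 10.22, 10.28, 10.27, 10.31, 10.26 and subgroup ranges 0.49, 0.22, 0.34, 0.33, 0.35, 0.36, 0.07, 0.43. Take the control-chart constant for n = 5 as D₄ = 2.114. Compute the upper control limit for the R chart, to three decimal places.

0.684

R̄ = (0.49 + 0.22 + 0.34 + 0.33 + 0.35 + 0.36 + 0.07 + 0.43) / 8 = 2.5900 / 8 = 0.3237
UCL_R = D₄·R̄ = 2.114 × 0.3237 = 0.6844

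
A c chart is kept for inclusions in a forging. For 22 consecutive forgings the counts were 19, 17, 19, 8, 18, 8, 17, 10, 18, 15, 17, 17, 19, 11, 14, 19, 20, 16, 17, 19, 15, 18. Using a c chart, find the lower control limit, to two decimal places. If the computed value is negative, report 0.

3.97

c̄ = (19 + 17 + 19 + 8 + 18 + 8 + 17 + 10 + 18 + 15 + 17 + 17 + 19 + 11 + 14 + 19 + 20 + 16 + 17 + 19 + 15 + 18) / 22 = 351 / 22 = 15.9545
LCL = c̄ − 3√c̄ = 15.9545 − 3 × 3.9943 = 3.9716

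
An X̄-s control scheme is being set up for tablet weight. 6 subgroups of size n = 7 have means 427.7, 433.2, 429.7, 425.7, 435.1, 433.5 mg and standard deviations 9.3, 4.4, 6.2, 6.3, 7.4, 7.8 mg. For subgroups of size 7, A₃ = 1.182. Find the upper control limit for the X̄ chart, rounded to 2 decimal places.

438.97

X̄̄ = (427.7 + 433.2 + 429.7 + 425.7 + 435.1 + 433.5) / 6 = 430.8167
s̄ = (9.3 + 4.4 + 6.2 + 6.3 + 7.4 + 7.8) / 6 = 6.9000
UCL = X̄̄ + A₃·s̄ = 430.8167 + 1.182 × 6.9000 = 438.9725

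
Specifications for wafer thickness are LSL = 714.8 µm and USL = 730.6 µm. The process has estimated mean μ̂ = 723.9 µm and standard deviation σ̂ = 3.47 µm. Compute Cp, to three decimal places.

Cp = (USL − LSL) / (6σ̂) = (730.6 − 714.8) / (6 × 3.47) = 15.8000 / 20.8200 = 0.7589

0.759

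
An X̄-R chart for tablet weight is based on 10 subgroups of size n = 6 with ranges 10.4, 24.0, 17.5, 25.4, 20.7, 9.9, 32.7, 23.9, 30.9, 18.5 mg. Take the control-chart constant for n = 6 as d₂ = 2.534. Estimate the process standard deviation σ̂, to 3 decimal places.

8.441

R̄ = (10.4 + 24.0 + 17.5 + 25.4 + 20.7 + 9.9 + 32.7 + 23.9 + 30.9 + 18.5) / 10 = 21.3900
σ̂ = R̄ / d₂ = 21.3900 / 2.534 = 8.4412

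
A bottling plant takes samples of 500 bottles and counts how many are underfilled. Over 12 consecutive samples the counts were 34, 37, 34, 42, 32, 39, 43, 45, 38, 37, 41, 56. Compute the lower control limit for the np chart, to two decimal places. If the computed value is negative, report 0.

p̄ = Σdᵢ / (k·n) = 478 / (12 × 500) = 0.07967
LCL = np̄ − 3·√(np̄(1−p̄)) = 39.8333 − 3 × 6.0547 = 21.6691

21.67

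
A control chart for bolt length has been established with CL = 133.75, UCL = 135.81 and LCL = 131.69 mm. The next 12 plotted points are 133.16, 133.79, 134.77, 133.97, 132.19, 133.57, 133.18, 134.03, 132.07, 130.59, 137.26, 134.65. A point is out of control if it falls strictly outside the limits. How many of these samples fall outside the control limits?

2

Compare each point to [131.69, 135.81]: sample 10 = 130.59 < LCL; sample 11 = 137.26 > UCL.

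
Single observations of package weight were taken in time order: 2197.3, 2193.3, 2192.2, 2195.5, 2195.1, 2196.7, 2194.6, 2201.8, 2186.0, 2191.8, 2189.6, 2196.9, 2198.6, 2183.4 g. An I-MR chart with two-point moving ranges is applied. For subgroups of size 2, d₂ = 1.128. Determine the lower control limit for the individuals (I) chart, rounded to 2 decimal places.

2179.92

X̄ = (2197.3 + 2193.3 + 2192.2 + 2195.5 + 2195.1 + 2196.7 + 2194.6 + 2201.8 + 2186.0 + 2191.8 + 2189.6 + 2196.9 + 2198.6 + 2183.4) / 14 = 2193.7714
Moving ranges: 4.0, 1.1, 3.3, 0.4, 1.6, 2.1, 7.2, 15.8, 5.8, 2.2, 7.3, 1.7, 15.2; M̄R̄ = 67.7000 / 13 = 5.2077
LCL = X̄ − 3·M̄R̄/d₂ = 2193.7714 − 3 × 5.2077 / 1.128 = 2179.9212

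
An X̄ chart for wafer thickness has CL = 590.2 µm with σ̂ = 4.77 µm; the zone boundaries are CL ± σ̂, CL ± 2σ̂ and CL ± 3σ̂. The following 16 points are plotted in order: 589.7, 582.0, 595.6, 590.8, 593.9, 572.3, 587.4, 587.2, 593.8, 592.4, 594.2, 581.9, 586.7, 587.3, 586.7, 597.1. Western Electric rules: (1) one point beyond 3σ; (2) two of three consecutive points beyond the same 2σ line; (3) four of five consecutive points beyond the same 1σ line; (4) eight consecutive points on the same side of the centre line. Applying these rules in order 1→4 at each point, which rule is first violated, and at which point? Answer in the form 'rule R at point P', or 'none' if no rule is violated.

Zone of each point (C = within 1σ̂, B = 1σ̂–2σ̂, A = 2σ̂–3σ̂, * = beyond 3σ̂; sign = side of CL): 1:-C, 2:-B, 3:+B, 4:+C, 5:+C, 6:-*, 7:-C, 8:-C, 9:+C, 10:+C, 11:+C, 12:-B, 13:-C, 14:-C, 15:-C, 16:+B
Rule 1 (one point beyond the 3σ limits) is satisfied at point 6.

rule 1 at point 6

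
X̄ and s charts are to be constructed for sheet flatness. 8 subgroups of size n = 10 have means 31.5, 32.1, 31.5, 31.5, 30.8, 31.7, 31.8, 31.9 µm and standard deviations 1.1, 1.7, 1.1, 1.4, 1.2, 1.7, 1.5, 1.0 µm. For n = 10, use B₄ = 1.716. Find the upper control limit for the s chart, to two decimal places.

2.30

s̄ = (1.1 + 1.7 + 1.1 + 1.4 + 1.2 + 1.7 + 1.5 + 1.0) / 8 = 1.3375
UCL_s = B₄·s̄ = 1.716 × 1.3375 = 2.2952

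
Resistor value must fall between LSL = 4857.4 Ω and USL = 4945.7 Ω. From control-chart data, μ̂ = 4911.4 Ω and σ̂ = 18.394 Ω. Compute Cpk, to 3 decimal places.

Cpu = (USL − μ̂) / (3σ̂) = (4945.7 − 4911.4) / (3 × 18.394) = 0.6216; Cpl = (μ̂ − LSL) / (3σ̂) = (4911.4 − 4857.4) / (3 × 18.394) = 0.9786; Cpk = min(Cpu, Cpl) = 0.6216

0.622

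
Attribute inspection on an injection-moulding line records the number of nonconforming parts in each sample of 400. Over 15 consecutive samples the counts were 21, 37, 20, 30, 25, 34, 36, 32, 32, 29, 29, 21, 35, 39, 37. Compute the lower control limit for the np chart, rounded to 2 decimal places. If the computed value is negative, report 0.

p̄ = Σdᵢ / (k·n) = 457 / (15 × 400) = 0.07617
LCL = np̄ − 3·√(np̄(1−p̄)) = 30.4667 − 3 × 5.3053 = 14.5508

14.55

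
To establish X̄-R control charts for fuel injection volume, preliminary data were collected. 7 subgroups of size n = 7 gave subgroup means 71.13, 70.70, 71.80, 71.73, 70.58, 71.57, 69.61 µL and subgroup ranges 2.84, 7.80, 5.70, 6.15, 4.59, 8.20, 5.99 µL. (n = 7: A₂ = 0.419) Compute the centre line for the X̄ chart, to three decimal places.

X̄̄ = (71.13 + 70.70 + 71.80 + 71.73 + 70.58 + 71.57 + 69.61) / 7 = 497.1200 / 7 = 71.0171
CL = X̄̄ = 71.0171

71.017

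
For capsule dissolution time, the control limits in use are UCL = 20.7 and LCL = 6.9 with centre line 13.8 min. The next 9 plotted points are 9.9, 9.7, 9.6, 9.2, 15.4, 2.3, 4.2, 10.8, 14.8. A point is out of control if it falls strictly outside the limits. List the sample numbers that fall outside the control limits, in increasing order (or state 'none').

6, 7

Compare each point to [6.9, 20.7]: sample 6 = 2.3 < LCL; sample 7 = 4.2 < LCL.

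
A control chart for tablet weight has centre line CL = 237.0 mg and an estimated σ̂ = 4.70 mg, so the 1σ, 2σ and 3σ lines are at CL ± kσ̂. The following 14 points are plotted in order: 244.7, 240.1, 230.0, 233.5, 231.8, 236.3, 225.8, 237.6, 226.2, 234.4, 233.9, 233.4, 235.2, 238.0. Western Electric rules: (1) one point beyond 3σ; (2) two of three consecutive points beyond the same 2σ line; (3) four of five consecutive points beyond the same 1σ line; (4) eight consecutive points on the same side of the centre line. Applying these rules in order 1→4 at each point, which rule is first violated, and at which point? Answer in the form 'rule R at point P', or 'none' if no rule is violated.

Zone of each point (C = within 1σ̂, B = 1σ̂–2σ̂, A = 2σ̂–3σ̂, * = beyond 3σ̂; sign = side of CL): 1:+B, 2:+C, 3:-B, 4:-C, 5:-B, 6:-C, 7:-A, 8:+C, 9:-A, 10:-C, 11:-C, 12:-C, 13:-C, 14:+C
Rule 2 (two of three consecutive points beyond the same 2σ limit) is satisfied at point 9.

rule 2 at point 9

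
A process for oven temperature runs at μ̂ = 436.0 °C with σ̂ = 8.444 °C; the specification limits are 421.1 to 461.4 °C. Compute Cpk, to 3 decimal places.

0.588

Cpu = (USL − μ̂) / (3σ̂) = (461.4 − 436.0) / (3 × 8.444) = 1.0027; Cpl = (μ̂ − LSL) / (3σ̂) = (436.0 − 421.1) / (3 × 8.444) = 0.5882; Cpk = min(Cpu, Cpl) = 0.5882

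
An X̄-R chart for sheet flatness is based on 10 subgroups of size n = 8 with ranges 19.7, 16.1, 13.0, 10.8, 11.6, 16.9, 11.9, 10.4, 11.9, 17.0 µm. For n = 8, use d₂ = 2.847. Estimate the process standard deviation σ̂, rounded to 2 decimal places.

R̄ = (19.7 + 16.1 + 13.0 + 10.8 + 11.6 + 16.9 + 11.9 + 10.4 + 11.9 + 17.0) / 10 = 13.9300
σ̂ = R̄ / d₂ = 13.9300 / 2.847 = 4.8929

4.89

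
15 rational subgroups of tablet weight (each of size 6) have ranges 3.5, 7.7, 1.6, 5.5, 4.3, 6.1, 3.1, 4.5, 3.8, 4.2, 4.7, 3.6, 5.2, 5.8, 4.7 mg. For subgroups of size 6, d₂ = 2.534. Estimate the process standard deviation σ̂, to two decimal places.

1.80

R̄ = (3.5 + 7.7 + 1.6 + 5.5 + 4.3 + 6.1 + 3.1 + 4.5 + 3.8 + 4.2 + 4.7 + 3.6 + 5.2 + 5.8 + 4.7) / 15 = 4.5533
σ̂ = R̄ / d₂ = 4.5533 / 2.534 = 1.7969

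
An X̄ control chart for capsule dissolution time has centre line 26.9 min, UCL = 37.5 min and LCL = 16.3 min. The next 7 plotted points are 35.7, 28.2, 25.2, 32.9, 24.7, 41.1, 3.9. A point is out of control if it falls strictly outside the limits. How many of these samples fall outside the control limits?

2

Compare each point to [16.3, 37.5]: sample 6 = 41.1 > UCL; sample 7 = 3.9 < LCL.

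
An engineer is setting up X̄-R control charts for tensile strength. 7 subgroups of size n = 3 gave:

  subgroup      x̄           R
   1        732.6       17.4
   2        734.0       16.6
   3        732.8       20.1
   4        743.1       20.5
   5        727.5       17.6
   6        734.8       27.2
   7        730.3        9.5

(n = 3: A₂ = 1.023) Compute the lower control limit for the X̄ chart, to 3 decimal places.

714.748

X̄̄ = (732.6 + 734.0 + 732.8 + 743.1 + 727.5 + 734.8 + 730.3) / 7 = 5135.1000 / 7 = 733.5857
R̄ = (17.4 + 16.6 + 20.1 + 20.5 + 17.6 + 27.2 + 9.5) / 7 = 128.9000 / 7 = 18.4143
LCL = X̄̄ − A₂·R̄ = 733.5857 − 1.023 × 18.4143 = 714.7479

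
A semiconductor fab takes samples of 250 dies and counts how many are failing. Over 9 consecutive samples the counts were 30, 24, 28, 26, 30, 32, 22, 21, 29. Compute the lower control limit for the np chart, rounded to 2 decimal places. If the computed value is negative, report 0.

p̄ = Σdᵢ / (k·n) = 242 / (9 × 250) = 0.10756
LCL = np̄ − 3·√(np̄(1−p̄)) = 26.8889 − 3 × 4.8987 = 12.1929

12.19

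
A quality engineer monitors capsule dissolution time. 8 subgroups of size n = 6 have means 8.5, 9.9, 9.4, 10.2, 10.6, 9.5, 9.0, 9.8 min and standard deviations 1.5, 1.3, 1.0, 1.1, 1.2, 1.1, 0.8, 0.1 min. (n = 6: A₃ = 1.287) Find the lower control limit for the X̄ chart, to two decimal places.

X̄̄ = (8.5 + 9.9 + 9.4 + 10.2 + 10.6 + 9.5 + 9.0 + 9.8) / 8 = 9.6125
s̄ = (1.5 + 1.3 + 1.0 + 1.1 + 1.2 + 1.1 + 0.8 + 0.1) / 8 = 1.0125
LCL = X̄̄ − A₃·s̄ = 9.6125 − 1.287 × 1.0125 = 8.3094

8.31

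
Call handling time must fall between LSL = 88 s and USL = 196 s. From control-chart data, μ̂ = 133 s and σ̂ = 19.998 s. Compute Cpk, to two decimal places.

0.75

Cpu = (USL − μ̂) / (3σ̂) = (196 − 133) / (3 × 19.998) = 1.0501; Cpl = (μ̂ − LSL) / (3σ̂) = (133 − 88) / (3 × 19.998) = 0.7501; Cpk = min(Cpu, Cpl) = 0.7501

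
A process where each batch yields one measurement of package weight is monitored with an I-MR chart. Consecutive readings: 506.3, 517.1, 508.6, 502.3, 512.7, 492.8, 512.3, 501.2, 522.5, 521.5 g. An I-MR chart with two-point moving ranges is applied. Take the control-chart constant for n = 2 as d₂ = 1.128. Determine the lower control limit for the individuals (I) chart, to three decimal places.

477.579

X̄ = (506.3 + 517.1 + 508.6 + 502.3 + 512.7 + 492.8 + 512.3 + 501.2 + 522.5 + 521.5) / 10 = 509.7300
Moving ranges: 10.8, 8.5, 6.3, 10.4, 19.9, 19.5, 11.1, 21.3, 1.0; M̄R̄ = 108.8000 / 9 = 12.0889
LCL = X̄ − 3·M̄R̄/d₂ = 509.7300 − 3 × 12.0889 / 1.128 = 477.5787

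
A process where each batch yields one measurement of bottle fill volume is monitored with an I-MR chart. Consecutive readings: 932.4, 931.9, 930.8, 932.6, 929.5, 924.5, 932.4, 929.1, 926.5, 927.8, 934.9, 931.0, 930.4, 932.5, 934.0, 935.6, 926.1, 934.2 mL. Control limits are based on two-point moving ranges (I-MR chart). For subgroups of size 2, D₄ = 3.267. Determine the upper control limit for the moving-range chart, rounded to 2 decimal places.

11.72

Moving ranges: 0.5, 1.1, 1.8, 3.1, 5.0, 7.9, 3.3, 2.6, 1.3, 7.1, 3.9, 0.6, 2.1, 1.5, 1.6, 9.5, 8.1; M̄R̄ = 61.0000 / 17 = 3.5882
UCL_MR = D₄·M̄R̄ = 3.267 × 3.5882 = 11.7228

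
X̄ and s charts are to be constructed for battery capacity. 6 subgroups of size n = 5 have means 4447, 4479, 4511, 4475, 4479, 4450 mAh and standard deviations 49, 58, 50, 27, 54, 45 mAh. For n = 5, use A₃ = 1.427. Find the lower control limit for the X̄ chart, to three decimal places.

X̄̄ = (4447 + 4479 + 4511 + 4475 + 4479 + 4450) / 6 = 4473.5000
s̄ = (49 + 58 + 50 + 27 + 54 + 45) / 6 = 47.1667
LCL = X̄̄ − A₃·s̄ = 4473.5000 − 1.427 × 47.1667 = 4406.1932

4406.193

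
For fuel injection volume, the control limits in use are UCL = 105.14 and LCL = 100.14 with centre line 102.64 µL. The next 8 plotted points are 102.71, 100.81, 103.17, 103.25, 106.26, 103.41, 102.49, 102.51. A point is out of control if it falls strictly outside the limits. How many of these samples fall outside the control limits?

Compare each point to [100.14, 105.14]: sample 5 = 106.26 > UCL.

1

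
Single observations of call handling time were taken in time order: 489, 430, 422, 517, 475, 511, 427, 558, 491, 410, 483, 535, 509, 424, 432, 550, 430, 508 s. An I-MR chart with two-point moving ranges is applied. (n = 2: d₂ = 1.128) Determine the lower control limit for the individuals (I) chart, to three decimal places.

X̄ = (489 + 430 + 422 + 517 + 475 + 511 + 427 + 558 + 491 + 410 + 483 + 535 + 509 + 424 + 432 + 550 + 430 + 508) / 18 = 477.8333
Moving ranges: 59, 8, 95, 42, 36, 84, 131, 67, 81, 73, 52, 26, 85, 8, 118, 120, 78; M̄R̄ = 1163.0000 / 17 = 68.4118
LCL = X̄ − 3·M̄R̄/d₂ = 477.8333 − 3 × 68.4118 / 1.128 = 295.8872

295.887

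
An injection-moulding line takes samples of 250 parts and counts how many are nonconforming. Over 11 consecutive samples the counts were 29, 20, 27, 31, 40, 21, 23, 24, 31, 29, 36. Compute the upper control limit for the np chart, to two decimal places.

p̄ = Σdᵢ / (k·n) = 311 / (11 × 250) = 0.11309
UCL = np̄ + 3·√(np̄(1−p̄)) = 28.2727 + 3 × √(28.2727×0.88691) = 28.2727 + 3 × 5.0075 = 43.2953

43.30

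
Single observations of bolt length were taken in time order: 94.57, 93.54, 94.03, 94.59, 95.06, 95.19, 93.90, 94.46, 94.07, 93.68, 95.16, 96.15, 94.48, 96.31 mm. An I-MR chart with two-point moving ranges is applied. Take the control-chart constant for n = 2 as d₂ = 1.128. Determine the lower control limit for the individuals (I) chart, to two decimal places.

X̄ = (94.57 + 93.54 + 94.03 + 94.59 + 95.06 + 95.19 + 93.90 + 94.46 + 94.07 + 93.68 + 95.16 + 96.15 + 94.48 + 96.31) / 14 = 94.6564
Moving ranges: 1.03, 0.49, 0.56, 0.47, 0.13, 1.29, 0.56, 0.39, 0.39, 1.48, 0.99, 1.67, 1.83; M̄R̄ = 11.2800 / 13 = 0.8677
LCL = X̄ − 3·M̄R̄/d₂ = 94.6564 − 3 × 0.8677 / 1.128 = 92.3487

92.35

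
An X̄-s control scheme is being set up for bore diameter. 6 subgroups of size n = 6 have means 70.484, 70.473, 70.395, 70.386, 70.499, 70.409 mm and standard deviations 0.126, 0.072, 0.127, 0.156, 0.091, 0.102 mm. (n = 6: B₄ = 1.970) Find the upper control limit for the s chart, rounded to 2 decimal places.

s̄ = (0.126 + 0.072 + 0.127 + 0.156 + 0.091 + 0.102) / 6 = 0.1123
UCL_s = B₄·s̄ = 1.970 × 0.1123 = 0.2213

0.22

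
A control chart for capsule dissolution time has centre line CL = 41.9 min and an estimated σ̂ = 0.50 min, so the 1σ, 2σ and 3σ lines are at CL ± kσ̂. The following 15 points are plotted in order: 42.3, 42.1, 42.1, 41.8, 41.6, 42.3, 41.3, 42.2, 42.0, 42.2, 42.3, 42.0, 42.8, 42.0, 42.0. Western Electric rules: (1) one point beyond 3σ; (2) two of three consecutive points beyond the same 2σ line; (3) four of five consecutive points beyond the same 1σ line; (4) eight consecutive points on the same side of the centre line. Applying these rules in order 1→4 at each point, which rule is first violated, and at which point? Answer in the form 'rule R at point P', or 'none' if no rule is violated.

rule 4 at point 15

Zone of each point (C = within 1σ̂, B = 1σ̂–2σ̂, A = 2σ̂–3σ̂, * = beyond 3σ̂; sign = side of CL): 1:+C, 2:+C, 3:+C, 4:-C, 5:-C, 6:+C, 7:-B, 8:+C, 9:+C, 10:+C, 11:+C, 12:+C, 13:+B, 14:+C, 15:+C
Rule 4 (eight consecutive points on the same side of the centre line) is satisfied at point 15.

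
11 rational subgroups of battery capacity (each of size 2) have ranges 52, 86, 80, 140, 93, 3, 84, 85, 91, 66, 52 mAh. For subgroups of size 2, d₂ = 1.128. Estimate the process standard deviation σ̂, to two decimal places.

67.05

R̄ = (52 + 86 + 80 + 140 + 93 + 3 + 84 + 85 + 91 + 66 + 52) / 11 = 75.6364
σ̂ = R̄ / d₂ = 75.6364 / 1.128 = 67.0535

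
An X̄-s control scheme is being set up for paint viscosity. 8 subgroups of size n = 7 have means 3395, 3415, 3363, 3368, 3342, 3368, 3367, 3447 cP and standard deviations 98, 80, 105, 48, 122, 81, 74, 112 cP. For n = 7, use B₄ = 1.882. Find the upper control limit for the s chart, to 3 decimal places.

s̄ = (98 + 80 + 105 + 48 + 122 + 81 + 74 + 112) / 8 = 90.0000
UCL_s = B₄·s̄ = 1.882 × 90.0000 = 169.3800

169.380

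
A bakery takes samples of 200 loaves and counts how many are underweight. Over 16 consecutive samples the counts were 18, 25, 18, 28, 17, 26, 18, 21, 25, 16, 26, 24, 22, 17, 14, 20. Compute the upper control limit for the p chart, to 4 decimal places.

0.1696

p̄ = Σdᵢ / (k·n) = 335 / (16 × 200) = 0.10469
UCL = p̄ + 3·√(p̄(1−p̄)/n) = 0.10469 + 3 × √(0.10469×0.89531/200) = 0.10469 + 3 × 0.02165 = 0.16963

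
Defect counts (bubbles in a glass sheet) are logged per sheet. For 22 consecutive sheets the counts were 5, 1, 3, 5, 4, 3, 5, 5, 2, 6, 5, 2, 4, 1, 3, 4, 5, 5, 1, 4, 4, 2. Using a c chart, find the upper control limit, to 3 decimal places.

c̄ = (5 + 1 + 3 + 5 + 4 + 3 + 5 + 5 + 2 + 6 + 5 + 2 + 4 + 1 + 3 + 4 + 5 + 5 + 1 + 4 + 4 + 2) / 22 = 79 / 22 = 3.5909
UCL = c̄ + 3√c̄ = 3.5909 + 3 × √3.5909 = 3.5909 + 3 × 1.8950 = 9.2758

9.276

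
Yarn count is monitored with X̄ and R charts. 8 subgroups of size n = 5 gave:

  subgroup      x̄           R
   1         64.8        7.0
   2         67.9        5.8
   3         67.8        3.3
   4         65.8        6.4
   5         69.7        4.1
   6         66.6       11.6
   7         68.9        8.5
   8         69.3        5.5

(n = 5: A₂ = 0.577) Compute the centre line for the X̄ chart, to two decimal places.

67.60

X̄̄ = (64.8 + 67.9 + 67.8 + 65.8 + 69.7 + 66.6 + 68.9 + 69.3) / 8 = 540.8000 / 8 = 67.6000
CL = X̄̄ = 67.6000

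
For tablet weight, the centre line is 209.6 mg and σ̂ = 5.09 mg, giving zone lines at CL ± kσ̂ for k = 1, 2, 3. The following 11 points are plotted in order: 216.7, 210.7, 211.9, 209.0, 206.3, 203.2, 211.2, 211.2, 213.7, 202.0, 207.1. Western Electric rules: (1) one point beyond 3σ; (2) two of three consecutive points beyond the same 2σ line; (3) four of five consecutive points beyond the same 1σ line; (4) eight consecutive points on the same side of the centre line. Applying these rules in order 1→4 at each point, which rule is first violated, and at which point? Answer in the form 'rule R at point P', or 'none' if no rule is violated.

Zone of each point (C = within 1σ̂, B = 1σ̂–2σ̂, A = 2σ̂–3σ̂, * = beyond 3σ̂; sign = side of CL): 1:+B, 2:+C, 3:+C, 4:-C, 5:-C, 6:-B, 7:+C, 8:+C, 9:+C, 10:-B, 11:-C
No rule fires across all 11 points.

none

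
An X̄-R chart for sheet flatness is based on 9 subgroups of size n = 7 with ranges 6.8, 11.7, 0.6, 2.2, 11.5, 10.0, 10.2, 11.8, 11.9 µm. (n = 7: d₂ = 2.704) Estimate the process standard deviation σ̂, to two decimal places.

3.15

R̄ = (6.8 + 11.7 + 0.6 + 2.2 + 11.5 + 10.0 + 10.2 + 11.8 + 11.9) / 9 = 8.5222
σ̂ = R̄ / d₂ = 8.5222 / 2.704 = 3.1517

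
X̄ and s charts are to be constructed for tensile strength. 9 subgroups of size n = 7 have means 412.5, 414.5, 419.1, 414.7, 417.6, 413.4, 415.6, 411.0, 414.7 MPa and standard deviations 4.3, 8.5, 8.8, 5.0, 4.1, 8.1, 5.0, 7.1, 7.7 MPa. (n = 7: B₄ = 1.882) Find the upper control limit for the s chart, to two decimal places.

s̄ = (4.3 + 8.5 + 8.8 + 5.0 + 4.1 + 8.1 + 5.0 + 7.1 + 7.7) / 9 = 6.5111
UCL_s = B₄·s̄ = 1.882 × 6.5111 = 12.2539

12.25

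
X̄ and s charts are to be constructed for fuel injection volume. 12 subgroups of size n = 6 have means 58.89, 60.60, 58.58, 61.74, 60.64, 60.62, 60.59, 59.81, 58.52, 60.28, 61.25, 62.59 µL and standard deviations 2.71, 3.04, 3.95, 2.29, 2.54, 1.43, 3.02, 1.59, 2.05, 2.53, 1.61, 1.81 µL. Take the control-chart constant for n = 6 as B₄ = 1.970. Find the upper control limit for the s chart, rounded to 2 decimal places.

4.69

s̄ = (2.71 + 3.04 + 3.95 + 2.29 + 2.54 + 1.43 + 3.02 + 1.59 + 2.05 + 2.53 + 1.61 + 1.81) / 12 = 2.3808
UCL_s = B₄·s̄ = 1.970 × 2.3808 = 4.6902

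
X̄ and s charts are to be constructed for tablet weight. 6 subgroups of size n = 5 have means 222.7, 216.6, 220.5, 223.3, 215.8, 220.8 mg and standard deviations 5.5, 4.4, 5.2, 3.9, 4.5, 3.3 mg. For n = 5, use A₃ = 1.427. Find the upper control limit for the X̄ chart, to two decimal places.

226.32

X̄̄ = (222.7 + 216.6 + 220.5 + 223.3 + 215.8 + 220.8) / 6 = 219.9500
s̄ = (5.5 + 4.4 + 5.2 + 3.9 + 4.5 + 3.3) / 6 = 4.4667
UCL = X̄̄ + A₃·s̄ = 219.9500 + 1.427 × 4.4667 = 226.3239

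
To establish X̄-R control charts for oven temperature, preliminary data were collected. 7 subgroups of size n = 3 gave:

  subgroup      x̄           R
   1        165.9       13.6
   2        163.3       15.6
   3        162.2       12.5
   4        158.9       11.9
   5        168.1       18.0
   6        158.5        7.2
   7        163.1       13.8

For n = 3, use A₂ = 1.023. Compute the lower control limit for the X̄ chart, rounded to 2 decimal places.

149.32

X̄̄ = (165.9 + 163.3 + 162.2 + 158.9 + 168.1 + 158.5 + 163.1) / 7 = 1140.0000 / 7 = 162.8571
R̄ = (13.6 + 15.6 + 12.5 + 11.9 + 18.0 + 7.2 + 13.8) / 7 = 92.6000 / 7 = 13.2286
LCL = X̄̄ − A₂·R̄ = 162.8571 − 1.023 × 13.2286 = 149.3243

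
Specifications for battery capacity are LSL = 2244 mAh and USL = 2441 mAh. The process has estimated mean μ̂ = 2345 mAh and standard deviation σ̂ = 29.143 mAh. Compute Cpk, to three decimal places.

Cpu = (USL − μ̂) / (3σ̂) = (2441 − 2345) / (3 × 29.143) = 1.0980; Cpl = (μ̂ − LSL) / (3σ̂) = (2345 − 2244) / (3 × 29.143) = 1.1552; Cpk = min(Cpu, Cpl) = 1.0980

1.098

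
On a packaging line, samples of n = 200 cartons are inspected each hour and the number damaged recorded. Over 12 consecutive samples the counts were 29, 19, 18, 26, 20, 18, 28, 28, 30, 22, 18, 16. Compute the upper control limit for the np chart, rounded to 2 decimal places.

36.12

p̄ = Σdᵢ / (k·n) = 272 / (12 × 200) = 0.11333
UCL = np̄ + 3·√(np̄(1−p̄)) = 22.6667 + 3 × √(22.6667×0.88667) = 22.6667 + 3 × 4.4831 = 36.1158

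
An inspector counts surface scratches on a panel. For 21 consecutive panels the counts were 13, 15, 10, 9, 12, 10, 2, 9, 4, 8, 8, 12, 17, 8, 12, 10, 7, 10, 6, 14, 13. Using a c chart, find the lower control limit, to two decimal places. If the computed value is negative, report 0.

0.49

c̄ = (13 + 15 + 10 + 9 + 12 + 10 + 2 + 9 + 4 + 8 + 8 + 12 + 17 + 8 + 12 + 10 + 7 + 10 + 6 + 14 + 13) / 21 = 209 / 21 = 9.9524
LCL = c̄ − 3√c̄ = 9.9524 − 3 × 3.1547 = 0.4882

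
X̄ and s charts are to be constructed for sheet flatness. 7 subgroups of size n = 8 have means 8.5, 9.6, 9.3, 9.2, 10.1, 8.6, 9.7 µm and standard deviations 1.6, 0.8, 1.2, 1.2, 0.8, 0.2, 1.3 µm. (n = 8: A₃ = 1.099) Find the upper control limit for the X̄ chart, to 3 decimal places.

10.400

X̄̄ = (8.5 + 9.6 + 9.3 + 9.2 + 10.1 + 8.6 + 9.7) / 7 = 9.2857
s̄ = (1.6 + 0.8 + 1.2 + 1.2 + 0.8 + 0.2 + 1.3) / 7 = 1.0143
UCL = X̄̄ + A₃·s̄ = 9.2857 + 1.099 × 1.0143 = 10.4004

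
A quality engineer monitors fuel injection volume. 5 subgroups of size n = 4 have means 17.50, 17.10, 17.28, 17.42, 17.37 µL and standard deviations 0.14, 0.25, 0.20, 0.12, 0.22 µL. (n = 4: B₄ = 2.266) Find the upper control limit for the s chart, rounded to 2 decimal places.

0.42

s̄ = (0.14 + 0.25 + 0.20 + 0.12 + 0.22) / 5 = 0.1860
UCL_s = B₄·s̄ = 2.266 × 0.1860 = 0.4215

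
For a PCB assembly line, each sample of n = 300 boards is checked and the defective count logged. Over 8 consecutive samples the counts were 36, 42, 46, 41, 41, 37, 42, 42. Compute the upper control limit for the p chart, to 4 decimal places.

p̄ = Σdᵢ / (k·n) = 327 / (8 × 300) = 0.13625
UCL = p̄ + 3·√(p̄(1−p̄)/n) = 0.13625 + 3 × √(0.13625×0.86375/300) = 0.13625 + 3 × 0.01981 = 0.19567

0.1957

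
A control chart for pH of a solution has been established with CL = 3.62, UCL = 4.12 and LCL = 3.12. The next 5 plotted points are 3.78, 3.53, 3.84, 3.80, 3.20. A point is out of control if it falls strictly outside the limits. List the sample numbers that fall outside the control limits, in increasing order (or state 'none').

All 5 points lie within [3.12, 4.12].

none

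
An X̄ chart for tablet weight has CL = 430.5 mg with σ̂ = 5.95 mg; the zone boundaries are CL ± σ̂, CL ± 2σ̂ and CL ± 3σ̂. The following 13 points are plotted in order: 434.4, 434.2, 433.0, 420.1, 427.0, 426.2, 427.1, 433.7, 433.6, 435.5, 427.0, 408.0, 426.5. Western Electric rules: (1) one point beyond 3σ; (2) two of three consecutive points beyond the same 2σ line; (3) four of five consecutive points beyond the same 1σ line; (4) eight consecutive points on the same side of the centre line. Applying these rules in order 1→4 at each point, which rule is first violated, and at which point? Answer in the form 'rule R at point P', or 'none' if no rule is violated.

rule 1 at point 12

Zone of each point (C = within 1σ̂, B = 1σ̂–2σ̂, A = 2σ̂–3σ̂, * = beyond 3σ̂; sign = side of CL): 1:+C, 2:+C, 3:+C, 4:-B, 5:-C, 6:-C, 7:-C, 8:+C, 9:+C, 10:+C, 11:-C, 12:-*, 13:-C
Rule 1 (one point beyond the 3σ limits) is satisfied at point 12.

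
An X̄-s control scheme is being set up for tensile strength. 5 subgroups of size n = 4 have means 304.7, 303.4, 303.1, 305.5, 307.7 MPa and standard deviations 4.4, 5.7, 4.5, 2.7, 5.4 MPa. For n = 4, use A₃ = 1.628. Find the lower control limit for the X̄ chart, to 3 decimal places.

X̄̄ = (304.7 + 303.4 + 303.1 + 305.5 + 307.7) / 5 = 304.8800
s̄ = (4.4 + 5.7 + 4.5 + 2.7 + 5.4) / 5 = 4.5400
LCL = X̄̄ − A₃·s̄ = 304.8800 − 1.628 × 4.5400 = 297.4889

297.489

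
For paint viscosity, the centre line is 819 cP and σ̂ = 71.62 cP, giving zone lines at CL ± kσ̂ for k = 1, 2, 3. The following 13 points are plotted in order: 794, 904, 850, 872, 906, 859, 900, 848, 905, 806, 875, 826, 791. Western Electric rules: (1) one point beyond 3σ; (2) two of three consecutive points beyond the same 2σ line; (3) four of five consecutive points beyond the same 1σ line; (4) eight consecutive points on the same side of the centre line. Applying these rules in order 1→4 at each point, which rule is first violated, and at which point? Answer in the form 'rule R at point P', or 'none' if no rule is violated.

Zone of each point (C = within 1σ̂, B = 1σ̂–2σ̂, A = 2σ̂–3σ̂, * = beyond 3σ̂; sign = side of CL): 1:-C, 2:+B, 3:+C, 4:+C, 5:+B, 6:+C, 7:+B, 8:+C, 9:+B, 10:-C, 11:+C, 12:+C, 13:-C
Rule 4 (eight consecutive points on the same side of the centre line) is satisfied at point 9.

rule 4 at point 9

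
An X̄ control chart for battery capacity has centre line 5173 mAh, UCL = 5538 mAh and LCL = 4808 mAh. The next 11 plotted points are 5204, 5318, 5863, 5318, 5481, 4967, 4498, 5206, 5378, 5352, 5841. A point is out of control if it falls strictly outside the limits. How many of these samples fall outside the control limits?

Compare each point to [4808, 5538]: sample 3 = 5863 > UCL; sample 7 = 4498 < LCL; sample 11 = 5841 > UCL.

3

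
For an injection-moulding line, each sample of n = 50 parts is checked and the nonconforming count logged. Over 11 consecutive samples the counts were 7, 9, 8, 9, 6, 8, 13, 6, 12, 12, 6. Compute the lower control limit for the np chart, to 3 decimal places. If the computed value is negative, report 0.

p̄ = Σdᵢ / (k·n) = 96 / (11 × 50) = 0.17455
LCL = np̄ − 3·√(np̄(1−p̄)) = 8.7273 − 3 × 2.6840 = 0.6752

0.675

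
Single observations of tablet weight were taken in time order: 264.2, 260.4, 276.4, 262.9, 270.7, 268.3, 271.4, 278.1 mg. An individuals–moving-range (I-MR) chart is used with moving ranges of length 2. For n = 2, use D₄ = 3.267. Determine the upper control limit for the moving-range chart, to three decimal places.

Moving ranges: 3.8, 16.0, 13.5, 7.8, 2.4, 3.1, 6.7; M̄R̄ = 53.3000 / 7 = 7.6143
UCL_MR = D₄·M̄R̄ = 3.267 × 7.6143 = 24.8759

24.876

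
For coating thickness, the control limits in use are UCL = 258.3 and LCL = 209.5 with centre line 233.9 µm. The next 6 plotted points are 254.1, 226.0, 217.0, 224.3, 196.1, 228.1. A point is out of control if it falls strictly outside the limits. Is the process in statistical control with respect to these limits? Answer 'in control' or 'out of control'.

Compare each point to [209.5, 258.3]: sample 5 = 196.1 < LCL.

out of control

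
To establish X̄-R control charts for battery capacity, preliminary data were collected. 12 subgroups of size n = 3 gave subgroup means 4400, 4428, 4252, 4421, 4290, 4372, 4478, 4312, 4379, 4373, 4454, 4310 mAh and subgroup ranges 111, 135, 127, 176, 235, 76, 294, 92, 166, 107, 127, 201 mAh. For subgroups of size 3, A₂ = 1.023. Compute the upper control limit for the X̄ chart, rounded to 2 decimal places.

X̄̄ = (4400 + 4428 + 4252 + 4421 + 4290 + 4372 + 4478 + 4312 + 4379 + 4373 + 4454 + 4310) / 12 = 52469.0000 / 12 = 4372.4167
R̄ = (111 + 135 + 127 + 176 + 235 + 76 + 294 + 92 + 166 + 107 + 127 + 201) / 12 = 1847.0000 / 12 = 153.9167
UCL = X̄̄ + A₂·R̄ = 4372.4167 + 1.023 × 153.9167 = 4529.8734

4529.87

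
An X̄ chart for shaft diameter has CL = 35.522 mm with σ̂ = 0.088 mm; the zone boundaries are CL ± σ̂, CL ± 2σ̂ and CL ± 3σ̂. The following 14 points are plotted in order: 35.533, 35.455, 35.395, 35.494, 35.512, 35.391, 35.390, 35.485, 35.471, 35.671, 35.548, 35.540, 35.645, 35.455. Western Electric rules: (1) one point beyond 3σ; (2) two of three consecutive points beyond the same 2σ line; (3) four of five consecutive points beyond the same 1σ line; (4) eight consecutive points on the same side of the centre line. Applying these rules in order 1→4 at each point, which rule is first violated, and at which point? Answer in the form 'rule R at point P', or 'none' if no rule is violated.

Zone of each point (C = within 1σ̂, B = 1σ̂–2σ̂, A = 2σ̂–3σ̂, * = beyond 3σ̂; sign = side of CL): 1:+C, 2:-C, 3:-B, 4:-C, 5:-C, 6:-B, 7:-B, 8:-C, 9:-C, 10:+B, 11:+C, 12:+C, 13:+B, 14:-C
Rule 4 (eight consecutive points on the same side of the centre line) is satisfied at point 9.

rule 4 at point 9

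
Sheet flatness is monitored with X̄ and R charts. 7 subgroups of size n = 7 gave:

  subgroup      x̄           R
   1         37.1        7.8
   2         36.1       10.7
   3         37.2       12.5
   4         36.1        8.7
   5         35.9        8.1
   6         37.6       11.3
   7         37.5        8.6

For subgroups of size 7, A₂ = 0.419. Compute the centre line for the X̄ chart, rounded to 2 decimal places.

X̄̄ = (37.1 + 36.1 + 37.2 + 36.1 + 35.9 + 37.6 + 37.5) / 7 = 257.5000 / 7 = 36.7857
CL = X̄̄ = 36.7857

36.79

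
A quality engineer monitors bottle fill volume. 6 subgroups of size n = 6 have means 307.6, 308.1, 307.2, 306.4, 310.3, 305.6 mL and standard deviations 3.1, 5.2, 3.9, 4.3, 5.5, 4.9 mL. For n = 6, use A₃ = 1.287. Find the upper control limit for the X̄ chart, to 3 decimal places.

X̄̄ = (307.6 + 308.1 + 307.2 + 306.4 + 310.3 + 305.6) / 6 = 307.5333
s̄ = (3.1 + 5.2 + 3.9 + 4.3 + 5.5 + 4.9) / 6 = 4.4833
UCL = X̄̄ + A₃·s̄ = 307.5333 + 1.287 × 4.4833 = 313.3034

313.303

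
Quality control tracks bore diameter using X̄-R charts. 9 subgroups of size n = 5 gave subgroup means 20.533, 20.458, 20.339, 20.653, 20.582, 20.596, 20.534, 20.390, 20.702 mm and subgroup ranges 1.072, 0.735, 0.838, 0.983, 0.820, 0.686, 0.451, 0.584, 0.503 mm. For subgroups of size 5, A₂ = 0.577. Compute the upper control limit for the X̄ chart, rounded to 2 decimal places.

X̄̄ = (20.533 + 20.458 + 20.339 + 20.653 + 20.582 + 20.596 + 20.534 + 20.390 + 20.702) / 9 = 184.7870 / 9 = 20.5319
R̄ = (1.072 + 0.735 + 0.838 + 0.983 + 0.820 + 0.686 + 0.451 + 0.584 + 0.503) / 9 = 6.6720 / 9 = 0.7413
UCL = X̄̄ + A₂·R̄ = 20.5319 + 0.577 × 0.7413 = 20.9596

20.96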